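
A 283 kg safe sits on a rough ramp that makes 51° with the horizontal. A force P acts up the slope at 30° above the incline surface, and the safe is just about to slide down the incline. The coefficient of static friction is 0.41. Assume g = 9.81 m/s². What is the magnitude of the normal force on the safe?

N ≈ 657 N

On the verge of sliding down the incline, friction equals μN and acts up the slope.
Perpendicular: N + P sin 30° = W cos 51° = 1747 N.
Along incline: P cos 30° + μN = W sin 51° with W sin 51° = 2158 N.
Solving the pair for P and N: P = 2180 N, N = 657 N (and f = μN = 269.4 N).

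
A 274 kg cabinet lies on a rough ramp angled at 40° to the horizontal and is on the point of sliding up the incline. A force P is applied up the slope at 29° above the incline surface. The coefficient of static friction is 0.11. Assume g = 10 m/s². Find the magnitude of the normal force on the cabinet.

On the verge of sliding up the incline, friction equals μN and acts down the slope.
Perpendicular: N + P sin 29° = W cos 40° = 2099 N.
Along incline: P cos 29° = W sin 40° + μN  with W sin 40° = 1761 N.
Solving the pair for P and N: P = 2147 N, N = 1058 N (and f = μN = 116.4 N).

N ≈ 1060 N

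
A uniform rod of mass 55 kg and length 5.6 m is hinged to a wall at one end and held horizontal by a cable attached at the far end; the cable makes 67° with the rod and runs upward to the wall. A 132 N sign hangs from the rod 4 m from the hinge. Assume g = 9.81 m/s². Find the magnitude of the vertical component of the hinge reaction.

|H_y| ≈ 307 N

Take torques about the hinge: T sin 67° · 5.6 = 55×9.81×2.8 + 132×4 = 2038.7 N·m.
So T = 2038.7 / (0.9205 × 5.6) = 395.5 N.
ΣF_y = 0: H_y = (55×9.81 + 132) − T sin 67° = 671.55 − 364.06 = 307.49 N.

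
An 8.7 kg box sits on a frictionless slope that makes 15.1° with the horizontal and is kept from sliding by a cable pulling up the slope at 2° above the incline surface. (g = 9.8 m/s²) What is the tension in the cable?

T ≈ 22.2 N

Take axes along and perpendicular to the incline. Weight components: W sin 15.1° = 22.21 N down-slope, W cos 15.1° = 82.32 N into the surface.
Along incline: T cos 2° = W sin 15.1° → T = 22.22 N.
Perpendicular: N = W cos 15.1° − T sin 2° = 81.54 N.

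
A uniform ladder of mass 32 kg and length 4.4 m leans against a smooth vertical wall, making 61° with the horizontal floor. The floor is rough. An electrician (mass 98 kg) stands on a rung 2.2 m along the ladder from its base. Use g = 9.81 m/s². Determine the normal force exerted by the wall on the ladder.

Torques about the foot: N_wall · 4.4 sin 61° = 32×9.81×2.2 cos 61° + 98×9.81×2.2 cos 61° → N_wall = 353.46 N.

N_wall ≈ 353 N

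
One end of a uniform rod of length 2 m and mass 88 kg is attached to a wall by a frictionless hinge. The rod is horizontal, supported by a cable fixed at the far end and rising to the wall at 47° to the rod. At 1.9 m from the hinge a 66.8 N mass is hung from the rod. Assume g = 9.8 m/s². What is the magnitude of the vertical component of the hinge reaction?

|H_y| ≈ 435 N

Take torques about the hinge: T sin 47° · 2 = 88×9.8×1 + 66.8×1.9 = 989.32 N·m.
So T = 989.32 / (0.7314 × 2) = 676.36 N.
ΣF_y = 0: H_y = (88×9.8 + 66.8) − T sin 47° = 929.2 − 494.66 = 434.54 N.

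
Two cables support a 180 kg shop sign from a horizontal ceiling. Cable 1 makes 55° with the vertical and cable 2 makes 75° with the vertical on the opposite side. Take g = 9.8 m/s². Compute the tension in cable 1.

T_1 ≈ 2220 N

Angles from the horizontal: cable 1 is 90° − 55° = 35°, cable 2 is 90° − 75° = 15°.
Weight W = 180 × 9.8 = 1764 N acts straight down.
Horizontal: T_1 cos 35° = T_2 cos 15°  →  T_2 = 0.848 T_1.
Vertical: T_1 sin 35° + T_2 sin 15° = 1764.
Substituting the horizontal relation into the vertical equation gives 0.7931 T_1 = 1764, so T_1 = 2224 N.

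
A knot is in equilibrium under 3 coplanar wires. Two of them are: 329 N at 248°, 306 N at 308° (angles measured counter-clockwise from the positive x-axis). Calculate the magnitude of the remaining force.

Sum the known components: ΣF_x = 65.15 N, ΣF_y = -546.2 N.
For equilibrium the remaining force must supply (−ΣF_x, −ΣF_y) = (-65.15, 546.2) N.
Magnitude = √((-65.15)² + (546.2)²) = 550 N; direction = atan2(546.2, -65.15) = 96.8°.

F ≈ 550 N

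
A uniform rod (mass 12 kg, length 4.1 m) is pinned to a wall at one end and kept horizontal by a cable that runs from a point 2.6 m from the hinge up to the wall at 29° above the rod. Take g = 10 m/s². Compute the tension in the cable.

T ≈ 195 N

Take torques about the hinge: T sin 29° · 2.6 = 12×10×2.05 = 246 N·m.
So T = 246 / (0.4848 × 2.6) = 195.16 N.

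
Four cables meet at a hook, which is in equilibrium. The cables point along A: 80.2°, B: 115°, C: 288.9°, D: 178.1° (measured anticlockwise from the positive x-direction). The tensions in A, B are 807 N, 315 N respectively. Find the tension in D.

Resolve: ΣF_x = 807 cos 80.2° + 315 cos 115° + T_C cos 288.9° + T_D cos 178.1° = 0.
        ΣF_y = 807 sin 80.2° + 315 sin 115° + T_C sin 288.9° + T_D sin 178.1° = 0.
The known terms sum to (4.234, 1081) N, so 0.3239 T_C − 0.9995 T_D = -4.234 and -0.9461 T_C + 0.0332 T_D = -1081.
Solving simultaneously: T_C = 1156 N, T_D = 378.8 N.

T_D ≈ 379 N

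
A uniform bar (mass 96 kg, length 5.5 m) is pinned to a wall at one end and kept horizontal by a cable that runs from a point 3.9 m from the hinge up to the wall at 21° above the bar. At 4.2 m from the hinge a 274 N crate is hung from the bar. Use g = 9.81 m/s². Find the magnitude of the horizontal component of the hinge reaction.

H_x ≈ 2500 N

Take torques about the hinge: T sin 21° · 3.9 = 96×9.81×2.75 + 274×4.2 = 3740.6 N·m.
So T = 3740.6 / (0.3584 × 3.9) = 2676.4 N.
ΣF_x = 0: H_x = T cos 21° = 2498.6 N.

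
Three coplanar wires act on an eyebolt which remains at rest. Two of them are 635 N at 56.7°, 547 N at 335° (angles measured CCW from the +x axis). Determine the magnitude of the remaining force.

Sum the known components: ΣF_x = 844.4 N, ΣF_y = 299.6 N.
For equilibrium the remaining force must supply (−ΣF_x, −ΣF_y) = (-844.4, -299.6) N.
Magnitude = √((-844.4)² + (-299.6)²) = 895.9 N; direction = atan2(-299.6, -844.4) = 199.5°.

F ≈ 896 N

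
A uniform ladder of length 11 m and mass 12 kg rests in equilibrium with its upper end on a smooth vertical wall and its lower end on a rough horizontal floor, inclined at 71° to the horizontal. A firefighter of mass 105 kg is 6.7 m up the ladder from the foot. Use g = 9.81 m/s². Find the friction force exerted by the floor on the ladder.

f ≈ 236 N

Torques about the foot: N_wall · 11 sin 71° = 12×9.81×5.5 cos 71° + 105×9.81×6.7 cos 71° → N_wall = 236.3 N.
ΣF_x = 0: f_floor = N_wall = 236.3 N.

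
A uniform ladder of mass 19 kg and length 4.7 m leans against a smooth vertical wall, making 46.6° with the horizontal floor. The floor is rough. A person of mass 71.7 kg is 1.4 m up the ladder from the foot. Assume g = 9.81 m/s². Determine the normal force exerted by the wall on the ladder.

Torques about the foot: N_wall · 4.7 sin 46.6° = 19×9.81×2.35 cos 46.6° + 71.7×9.81×1.4 cos 46.6° → N_wall = 286.26 N.

N_wall ≈ 286 N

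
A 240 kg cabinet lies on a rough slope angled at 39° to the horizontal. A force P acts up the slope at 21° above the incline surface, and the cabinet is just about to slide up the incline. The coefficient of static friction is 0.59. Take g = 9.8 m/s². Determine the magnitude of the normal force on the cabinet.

On the verge of sliding up the incline, friction equals μN and acts down the slope.
Perpendicular: N + P sin 21° = W cos 39° = 1828 N.
Along incline: P cos 21° = W sin 39° + μN  with W sin 39° = 1480 N.
Solving the pair for P and N: P = 2235 N, N = 1027 N (and f = μN = 606 N).

N ≈ 1030 N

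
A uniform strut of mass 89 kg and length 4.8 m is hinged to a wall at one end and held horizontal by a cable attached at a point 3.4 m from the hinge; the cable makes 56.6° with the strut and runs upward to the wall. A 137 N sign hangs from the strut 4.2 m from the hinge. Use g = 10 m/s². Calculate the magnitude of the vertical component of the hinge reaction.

Take torques about the hinge: T sin 56.6° · 3.4 = 89×10×2.4 + 137×4.2 = 2711.4 N·m.
So T = 2711.4 / (0.8348 × 3.4) = 955.23 N.
ΣF_y = 0: H_y = (89×10 + 137) − T sin 56.6° = 1027 − 797.47 = 229.53 N.

|H_y| ≈ 230 N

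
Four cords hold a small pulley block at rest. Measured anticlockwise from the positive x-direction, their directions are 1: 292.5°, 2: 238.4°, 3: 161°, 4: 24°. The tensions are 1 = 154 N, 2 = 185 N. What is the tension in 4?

Resolve: ΣF_x = 154 cos 292.5° + 185 cos 238.4° + T_3 cos 161° + T_4 cos 24° = 0.
        ΣF_y = 154 sin 292.5° + 185 sin 238.4° + T_3 sin 161° + T_4 sin 24° = 0.
The known terms sum to (-38, -299.8) N, so -0.9455 T_3 + 0.9135 T_4 = 38 and 0.3256 T_3 + 0.4067 T_4 = 299.8.
Solving simultaneously: T_3 = 379 N, T_4 = 433.8 N.

T_4 ≈ 434 N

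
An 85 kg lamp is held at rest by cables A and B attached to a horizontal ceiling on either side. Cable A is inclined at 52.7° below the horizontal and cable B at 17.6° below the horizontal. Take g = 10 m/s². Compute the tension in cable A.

Weight W = 85 × 10 = 850 N acts straight down.
Horizontal: T_A cos 52.7° = T_B cos 17.6°  →  T_B = 0.6357 T_A.
Vertical: T_A sin 52.7° + T_B sin 17.6° = 850.
Substituting the horizontal relation into the vertical equation gives 0.9877 T_A = 850, so T_A = 860.6 N.

T_A ≈ 861 N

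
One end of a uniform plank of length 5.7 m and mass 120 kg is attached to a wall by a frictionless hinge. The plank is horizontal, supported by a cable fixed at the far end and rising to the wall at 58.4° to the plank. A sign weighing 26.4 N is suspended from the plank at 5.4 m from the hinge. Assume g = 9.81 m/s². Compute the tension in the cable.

Take torques about the hinge: T sin 58.4° · 5.7 = 120×9.81×2.85 + 26.4×5.4 = 3497.6 N·m.
So T = 3497.6 / (0.8517 × 5.7) = 720.43 N.

T ≈ 720 N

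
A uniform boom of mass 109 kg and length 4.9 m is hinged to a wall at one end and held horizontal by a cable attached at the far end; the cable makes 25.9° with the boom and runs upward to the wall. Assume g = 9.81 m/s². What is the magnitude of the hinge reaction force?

Take torques about the hinge: T sin 25.9° · 4.9 = 109×9.81×2.45 = 2619.8 N·m.
So T = 2619.8 / (0.4368 × 4.9) = 1224 N.
ΣF_x = 0: H_x = T cos 25.9° = 1101.1 N.
ΣF_y = 0: H_y = (109×9.81) − T sin 25.9° = 1069.3 − 534.65 = 534.64 N.
|H| = √(H_x² + H_y²) = √((1101.1)² + (534.64)²) = 1224 N.

|H| ≈ 1220 N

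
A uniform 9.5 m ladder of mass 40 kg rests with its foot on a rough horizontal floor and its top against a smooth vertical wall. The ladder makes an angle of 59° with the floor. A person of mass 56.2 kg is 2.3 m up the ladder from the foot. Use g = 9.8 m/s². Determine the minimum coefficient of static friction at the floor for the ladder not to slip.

ΣF_y = 0: N_floor = 40×9.8 + 56.2×9.8 = 942.76 N.
Torques about the foot: N_wall · 9.5 sin 59° = 40×9.8×4.75 cos 59° + 56.2×9.8×2.3 cos 59° → N_wall = 197.89 N.
ΣF_x = 0: f_floor = N_wall = 197.89 N.
μ_min = f_floor / N_floor = 197.89 / 942.76 = 0.2099.

μ_min ≈ 0.210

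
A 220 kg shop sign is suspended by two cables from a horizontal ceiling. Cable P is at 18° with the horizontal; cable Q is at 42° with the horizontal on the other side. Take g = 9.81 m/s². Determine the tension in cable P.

T_P ≈ 1850 N

Weight W = 220 × 9.81 = 2158 N acts straight down.
Horizontal: T_P cos 18° = T_Q cos 42°  →  T_Q = 1.28 T_P.
Vertical: T_P sin 18° + T_Q sin 42° = 2158.
Substituting the horizontal relation into the vertical equation gives 1.165 T_P = 2158, so T_P = 1852 N.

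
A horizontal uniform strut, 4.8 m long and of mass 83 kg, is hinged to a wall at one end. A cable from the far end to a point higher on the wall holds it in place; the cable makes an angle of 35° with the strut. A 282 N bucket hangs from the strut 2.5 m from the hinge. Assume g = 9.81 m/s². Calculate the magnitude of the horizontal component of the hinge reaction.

H_x ≈ 791 N

Take torques about the hinge: T sin 35° · 4.8 = 83×9.81×2.4 + 282×2.5 = 2659.2 N·m.
So T = 2659.2 / (0.5736 × 4.8) = 965.85 N.
ΣF_x = 0: H_x = T cos 35° = 791.18 N.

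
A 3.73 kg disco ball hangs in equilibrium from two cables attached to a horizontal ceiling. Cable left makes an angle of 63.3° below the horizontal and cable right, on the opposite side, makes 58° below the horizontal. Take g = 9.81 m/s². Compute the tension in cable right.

Weight W = 3.73 × 9.81 = 36.59 N acts straight down.
Horizontal: T_left cos 63.3° = T_right cos 58°  →  T_left = 1.179 T_right.
Vertical: T_left sin 63.3° + T_right sin 58° = 36.59.
Substituting the horizontal relation into the vertical equation gives 1.902 T_right = 36.59, so T_right = 19.24 N.

T_right ≈ 19.2 N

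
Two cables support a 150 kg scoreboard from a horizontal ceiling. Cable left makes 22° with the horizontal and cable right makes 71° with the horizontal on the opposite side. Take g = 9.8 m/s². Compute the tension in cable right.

Weight W = 150 × 9.8 = 1470 N acts straight down.
Horizontal: T_left cos 22° = T_right cos 71°  →  T_left = 0.3511 T_right.
Vertical: T_left sin 22° + T_right sin 71° = 1470.
Substituting the horizontal relation into the vertical equation gives 1.077 T_right = 1470, so T_right = 1365 N.

T_right ≈ 1360 N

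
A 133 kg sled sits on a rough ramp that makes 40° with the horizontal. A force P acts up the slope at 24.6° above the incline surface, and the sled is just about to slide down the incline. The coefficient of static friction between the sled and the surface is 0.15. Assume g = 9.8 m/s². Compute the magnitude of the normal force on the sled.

N ≈ 660 N

On the verge of sliding down the incline, friction equals μN and acts up the slope.
Perpendicular: N + P sin 24.6° = W cos 40° = 998.5 N.
Along incline: P cos 24.6° + μN = W sin 40° with W sin 40° = 837.8 N.
Solving the pair for P and N: P = 812.5 N, N = 660.2 N (and f = μN = 99.03 N).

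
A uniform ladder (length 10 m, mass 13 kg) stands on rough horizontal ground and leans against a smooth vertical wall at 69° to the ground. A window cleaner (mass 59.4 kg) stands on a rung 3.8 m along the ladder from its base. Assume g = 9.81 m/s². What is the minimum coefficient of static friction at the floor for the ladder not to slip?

ΣF_y = 0: N_floor = 13×9.81 + 59.4×9.81 = 710.24 N.
Torques about the foot: N_wall · 10 sin 69° = 13×9.81×5 cos 69° + 59.4×9.81×3.8 cos 69° → N_wall = 109.48 N.
ΣF_x = 0: f_floor = N_wall = 109.48 N.
μ_min = f_floor / N_floor = 109.48 / 710.24 = 0.1541.

μ_min ≈ 0.154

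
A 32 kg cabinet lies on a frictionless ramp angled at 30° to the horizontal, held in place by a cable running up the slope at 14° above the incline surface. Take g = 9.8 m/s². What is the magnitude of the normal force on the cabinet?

Take axes along and perpendicular to the incline. Weight components: W sin 30° = 156.8 N down-slope, W cos 30° = 271.6 N into the surface.
Along incline: T cos 14° = W sin 30° → T = 161.6 N.
Perpendicular: N = W cos 30° − T sin 14° = 232.5 N.

N ≈ 232 N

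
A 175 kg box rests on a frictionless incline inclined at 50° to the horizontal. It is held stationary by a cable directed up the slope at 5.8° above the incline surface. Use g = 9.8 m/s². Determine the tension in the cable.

T ≈ 1320 N

Take axes along and perpendicular to the incline. Weight components: W sin 50° = 1314 N down-slope, W cos 50° = 1102 N into the surface.
Along incline: T cos 5.8° = W sin 50° → T = 1321 N.
Perpendicular: N = W cos 50° − T sin 5.8° = 968.9 N.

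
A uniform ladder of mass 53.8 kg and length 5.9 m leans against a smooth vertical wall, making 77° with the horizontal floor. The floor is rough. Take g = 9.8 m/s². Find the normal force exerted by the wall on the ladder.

N_wall ≈ 60.9 N

Torques about the foot: N_wall · 5.9 sin 77° = 53.8×9.8×2.95 cos 77° → N_wall = 60.861 N.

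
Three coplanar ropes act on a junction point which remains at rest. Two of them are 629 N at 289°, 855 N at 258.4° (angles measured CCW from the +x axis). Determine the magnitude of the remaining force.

Sum the known components: ΣF_x = 32.86 N, ΣF_y = -1432 N.
For equilibrium the remaining force must supply (−ΣF_x, −ΣF_y) = (-32.86, 1432) N.
Magnitude = √((-32.86)² + (1432)²) = 1433 N; direction = atan2(1432, -32.86) = 91.3°.

F ≈ 1430 N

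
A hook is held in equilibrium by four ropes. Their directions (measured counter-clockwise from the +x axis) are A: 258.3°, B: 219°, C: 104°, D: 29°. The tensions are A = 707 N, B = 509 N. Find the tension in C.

Resolve: ΣF_x = 707 cos 258.3° + 509 cos 219° + T_C cos 104° + T_D cos 29° = 0.
        ΣF_y = 707 sin 258.3° + 509 sin 219° + T_C sin 104° + T_D sin 29° = 0.
The known terms sum to (-538.9, -1013) N, so -0.2419 T_C + 0.8746 T_D = 538.9 and 0.9703 T_C + 0.4848 T_D = 1013.
Solving simultaneously: T_C = 646.4 N, T_D = 795 N.

T_C ≈ 646 N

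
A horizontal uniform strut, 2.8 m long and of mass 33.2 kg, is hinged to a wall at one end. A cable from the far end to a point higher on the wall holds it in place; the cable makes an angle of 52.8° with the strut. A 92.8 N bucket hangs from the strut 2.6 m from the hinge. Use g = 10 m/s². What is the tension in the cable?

T ≈ 317 N

Take torques about the hinge: T sin 52.8° · 2.8 = 33.2×10×1.4 + 92.8×2.6 = 706.08 N·m.
So T = 706.08 / (0.7965 × 2.8) = 316.59 N.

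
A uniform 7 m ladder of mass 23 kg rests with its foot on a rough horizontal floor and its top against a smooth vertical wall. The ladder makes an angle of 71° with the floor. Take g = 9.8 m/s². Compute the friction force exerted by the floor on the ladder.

Torques about the foot: N_wall · 7 sin 71° = 23×9.8×3.5 cos 71° → N_wall = 38.806 N.
ΣF_x = 0: f_floor = N_wall = 38.806 N.

f ≈ 38.8 N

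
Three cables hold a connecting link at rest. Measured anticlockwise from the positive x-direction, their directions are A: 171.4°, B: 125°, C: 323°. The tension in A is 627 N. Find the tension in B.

T_B ≈ 965 N

Resolve: ΣF_x = 627 cos 171.4° + T_B cos 125° + T_C cos 323° = 0.
        ΣF_y = 627 sin 171.4° + T_B sin 125° + T_C sin 323° = 0.
The known terms sum to (-620, 93.76) N, so -0.5736 T_B + 0.7986 T_C = 620 and 0.8192 T_B − 0.6018 T_C = -93.76.
Solving simultaneously: T_B = 965 N, T_C = 1469 N.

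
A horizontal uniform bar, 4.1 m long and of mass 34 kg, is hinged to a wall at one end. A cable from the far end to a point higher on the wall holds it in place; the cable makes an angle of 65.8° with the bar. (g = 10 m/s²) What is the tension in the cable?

Take torques about the hinge: T sin 65.8° · 4.1 = 34×10×2.05 = 697 N·m.
So T = 697 / (0.9121 × 4.1) = 186.38 N.

T ≈ 186 N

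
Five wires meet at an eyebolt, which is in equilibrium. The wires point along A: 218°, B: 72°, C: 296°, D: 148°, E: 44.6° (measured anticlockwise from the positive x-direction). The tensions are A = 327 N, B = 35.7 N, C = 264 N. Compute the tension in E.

Resolve: ΣF_x = 327 cos 218° + 35.7 cos 72° + 264 cos 296° + T_D cos 148° + T_E cos 44.6° = 0.
        ΣF_y = 327 sin 218° + 35.7 sin 72° + 264 sin 296° + T_D sin 148° + T_E sin 44.6° = 0.
The known terms sum to (-130.9, -404.7) N, so -0.8480 T_D + 0.7120 T_E = 130.9 and 0.5299 T_D + 0.7022 T_E = 404.7.
Solving simultaneously: T_D = 201.7 N, T_E = 424.1 N.

T_E ≈ 424 N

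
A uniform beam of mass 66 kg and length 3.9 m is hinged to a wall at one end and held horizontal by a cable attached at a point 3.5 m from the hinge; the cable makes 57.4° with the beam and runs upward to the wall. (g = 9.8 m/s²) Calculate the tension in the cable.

T ≈ 428 N

Take torques about the hinge: T sin 57.4° · 3.5 = 66×9.8×1.95 = 1261.3 N·m.
So T = 1261.3 / (0.8425 × 3.5) = 427.75 N.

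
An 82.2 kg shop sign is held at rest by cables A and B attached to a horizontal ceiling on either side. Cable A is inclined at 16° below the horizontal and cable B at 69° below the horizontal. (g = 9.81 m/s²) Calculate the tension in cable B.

Weight W = 82.2 × 9.81 = 806.4 N acts straight down.
Horizontal: T_A cos 16° = T_B cos 69°  →  T_A = 0.3728 T_B.
Vertical: T_A sin 16° + T_B sin 69° = 806.4.
Substituting the horizontal relation into the vertical equation gives 1.036 T_B = 806.4, so T_B = 778.1 N.

T_B ≈ 778 N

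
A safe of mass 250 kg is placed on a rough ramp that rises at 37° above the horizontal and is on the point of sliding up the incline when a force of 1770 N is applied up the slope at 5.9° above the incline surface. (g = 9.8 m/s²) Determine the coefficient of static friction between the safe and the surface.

μ ≈ 0.161

On the verge of sliding up the incline, friction is at its maximum μN and acts down the slope.
Perpendicular to incline: N = W cos 37° − P sin 5.9° = 1957 − 181.9 = 1775 N.
Along incline: P cos 5.9° − μN = W sin 37° → μ = −(W sin 37° − P cos 5.9°) / N = 0.1613.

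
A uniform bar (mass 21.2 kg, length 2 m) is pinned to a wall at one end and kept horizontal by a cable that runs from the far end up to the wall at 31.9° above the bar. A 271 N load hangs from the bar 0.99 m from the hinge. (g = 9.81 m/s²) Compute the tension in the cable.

T ≈ 451 N

Take torques about the hinge: T sin 31.9° · 2 = 21.2×9.81×1 + 271×0.99 = 476.26 N·m.
So T = 476.26 / (0.5284 × 2) = 450.63 N.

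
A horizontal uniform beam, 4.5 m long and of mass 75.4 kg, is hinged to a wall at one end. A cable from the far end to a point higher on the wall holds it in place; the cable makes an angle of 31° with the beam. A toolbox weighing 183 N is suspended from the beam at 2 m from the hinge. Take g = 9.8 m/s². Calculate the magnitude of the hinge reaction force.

|H| ≈ 886 N

Take torques about the hinge: T sin 31° · 4.5 = 75.4×9.8×2.25 + 183×2 = 2028.6 N·m.
So T = 2028.6 / (0.5150 × 4.5) = 875.26 N.
ΣF_x = 0: H_x = T cos 31° = 750.25 N.
ΣF_y = 0: H_y = (75.4×9.8 + 183) − T sin 31° = 921.92 − 450.79 = 471.13 N.
|H| = √(H_x² + H_y²) = √((750.25)² + (471.13)²) = 885.91 N.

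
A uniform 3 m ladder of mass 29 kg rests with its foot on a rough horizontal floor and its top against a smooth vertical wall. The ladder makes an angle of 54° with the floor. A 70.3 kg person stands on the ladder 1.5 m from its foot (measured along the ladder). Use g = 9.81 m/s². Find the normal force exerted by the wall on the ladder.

N_wall ≈ 354 N

Torques about the foot: N_wall · 3 sin 54° = 29×9.81×1.5 cos 54° + 70.3×9.81×1.5 cos 54° → N_wall = 353.87 N.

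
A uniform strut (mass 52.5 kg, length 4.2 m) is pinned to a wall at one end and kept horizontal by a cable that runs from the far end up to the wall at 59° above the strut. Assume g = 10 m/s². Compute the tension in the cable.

T ≈ 306 N

Take torques about the hinge: T sin 59° · 4.2 = 52.5×10×2.1 = 1102.5 N·m.
So T = 1102.5 / (0.8572 × 4.2) = 306.24 N.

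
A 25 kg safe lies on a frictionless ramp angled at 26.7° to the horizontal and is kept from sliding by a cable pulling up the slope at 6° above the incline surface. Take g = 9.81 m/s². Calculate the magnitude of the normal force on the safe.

N ≈ 208 N

Take axes along and perpendicular to the incline. Weight components: W sin 26.7° = 110.2 N down-slope, W cos 26.7° = 219.1 N into the surface.
Along incline: T cos 6° = W sin 26.7° → T = 110.8 N.
Perpendicular: N = W cos 26.7° − T sin 6° = 207.5 N.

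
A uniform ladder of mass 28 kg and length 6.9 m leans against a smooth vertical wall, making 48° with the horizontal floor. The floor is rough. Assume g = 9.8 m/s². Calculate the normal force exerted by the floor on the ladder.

N_floor ≈ 274 N

ΣF_y = 0: N_floor = 28×9.8 = 274.4 N.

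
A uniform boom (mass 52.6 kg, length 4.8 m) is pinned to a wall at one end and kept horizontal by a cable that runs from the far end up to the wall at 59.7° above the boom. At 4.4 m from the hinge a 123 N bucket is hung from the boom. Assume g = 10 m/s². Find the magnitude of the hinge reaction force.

|H| ≈ 351 N

Take torques about the hinge: T sin 59.7° · 4.8 = 52.6×10×2.4 + 123×4.4 = 1803.6 N·m.
So T = 1803.6 / (0.8634 × 4.8) = 435.2 N.
ΣF_x = 0: H_x = T cos 59.7° = 219.57 N.
ΣF_y = 0: H_y = (52.6×10 + 123) − T sin 59.7° = 649 − 375.75 = 273.25 N.
|H| = √(H_x² + H_y²) = √((219.57)² + (273.25)²) = 350.54 N.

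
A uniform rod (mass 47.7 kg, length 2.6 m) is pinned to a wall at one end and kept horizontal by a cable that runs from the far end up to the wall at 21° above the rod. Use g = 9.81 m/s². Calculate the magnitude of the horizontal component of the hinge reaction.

H_x ≈ 610 N

Take torques about the hinge: T sin 21° · 2.6 = 47.7×9.81×1.3 = 608.32 N·m.
So T = 608.32 / (0.3584 × 2.6) = 652.87 N.
ΣF_x = 0: H_x = T cos 21° = 609.51 N.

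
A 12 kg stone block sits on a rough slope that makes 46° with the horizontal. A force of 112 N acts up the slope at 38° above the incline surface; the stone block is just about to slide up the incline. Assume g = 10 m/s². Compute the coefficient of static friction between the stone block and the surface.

μ ≈ 0.134

On the verge of sliding up the incline, friction is at its maximum μN and acts down the slope.
Perpendicular to incline: N = W cos 46° − P sin 38° = 83.36 − 68.95 = 14.4 N.
Along incline: P cos 38° − μN = W sin 46° → μ = −(W sin 46° − P cos 38°) / N = 0.1344.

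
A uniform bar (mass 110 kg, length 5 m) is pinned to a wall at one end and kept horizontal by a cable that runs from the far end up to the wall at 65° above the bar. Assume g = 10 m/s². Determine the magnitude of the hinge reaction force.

|H| ≈ 607 N

Take torques about the hinge: T sin 65° · 5 = 110×10×2.5 = 2750 N·m.
So T = 2750 / (0.9063 × 5) = 606.86 N.
ΣF_x = 0: H_x = T cos 65° = 256.47 N.
ΣF_y = 0: H_y = (110×10) − T sin 65° = 1100 − 550 = 550 N.
|H| = √(H_x² + H_y²) = √((256.47)² + (550)²) = 606.86 N.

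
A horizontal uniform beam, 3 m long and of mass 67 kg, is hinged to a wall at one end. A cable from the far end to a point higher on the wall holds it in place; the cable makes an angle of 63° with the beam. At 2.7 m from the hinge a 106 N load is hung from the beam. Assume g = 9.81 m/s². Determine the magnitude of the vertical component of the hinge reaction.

Take torques about the hinge: T sin 63° · 3 = 67×9.81×1.5 + 106×2.7 = 1272.1 N·m.
So T = 1272.1 / (0.8910 × 3) = 475.91 N.
ΣF_y = 0: H_y = (67×9.81 + 106) − T sin 63° = 763.27 − 424.03 = 339.24 N.

|H_y| ≈ 339 N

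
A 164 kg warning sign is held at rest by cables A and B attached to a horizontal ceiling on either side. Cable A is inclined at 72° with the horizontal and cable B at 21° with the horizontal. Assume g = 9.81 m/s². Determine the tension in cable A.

T_A ≈ 1500 N

Weight W = 164 × 9.81 = 1609 N acts straight down.
Horizontal: T_A cos 72° = T_B cos 21°  →  T_B = 0.331 T_A.
Vertical: T_A sin 72° + T_B sin 21° = 1609.
Substituting the horizontal relation into the vertical equation gives 1.07 T_A = 1609, so T_A = 1504 N.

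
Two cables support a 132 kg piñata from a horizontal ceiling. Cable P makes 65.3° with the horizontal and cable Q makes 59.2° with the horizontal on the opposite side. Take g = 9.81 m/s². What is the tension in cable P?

T_P ≈ 805 N

Weight W = 132 × 9.81 = 1295 N acts straight down.
Horizontal: T_P cos 65.3° = T_Q cos 59.2°  →  T_Q = 0.8161 T_P.
Vertical: T_P sin 65.3° + T_Q sin 59.2° = 1295.
Substituting the horizontal relation into the vertical equation gives 1.609 T_P = 1295, so T_P = 804.6 N.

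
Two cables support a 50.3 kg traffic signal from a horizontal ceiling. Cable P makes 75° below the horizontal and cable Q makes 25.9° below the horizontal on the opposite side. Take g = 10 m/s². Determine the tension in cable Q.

T_Q ≈ 133 N

Weight W = 50.3 × 10 = 503 N acts straight down.
Horizontal: T_P cos 75° = T_Q cos 25.9°  →  T_P = 3.476 T_Q.
Vertical: T_P sin 75° + T_Q sin 25.9° = 503.
Substituting the horizontal relation into the vertical equation gives 3.794 T_Q = 503, so T_Q = 132.6 N.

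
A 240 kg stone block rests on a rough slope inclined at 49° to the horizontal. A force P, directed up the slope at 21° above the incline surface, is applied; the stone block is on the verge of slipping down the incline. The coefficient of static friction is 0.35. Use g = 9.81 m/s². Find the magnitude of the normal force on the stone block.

N ≈ 996 N

On the verge of sliding down the incline, friction equals μN and acts up the slope.
Perpendicular: N + P sin 21° = W cos 49° = 1545 N.
Along incline: P cos 21° + μN = W sin 49° with W sin 49° = 1777 N.
Solving the pair for P and N: P = 1530 N, N = 996.4 N (and f = μN = 348.7 N).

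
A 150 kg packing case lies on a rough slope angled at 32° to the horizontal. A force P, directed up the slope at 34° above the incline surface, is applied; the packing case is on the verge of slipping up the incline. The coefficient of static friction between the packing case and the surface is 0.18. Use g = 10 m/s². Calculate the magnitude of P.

P ≈ 1100 N

On the verge of sliding up the incline, friction equals μN and acts down the slope.
Perpendicular: N + P sin 34° = W cos 32° = 1272 N.
Along incline: P cos 34° = W sin 32° + μN  with W sin 32° = 794.9 N.
Solving the pair for P and N: P = 1101 N, N = 656.2 N (and f = μN = 118.1 N).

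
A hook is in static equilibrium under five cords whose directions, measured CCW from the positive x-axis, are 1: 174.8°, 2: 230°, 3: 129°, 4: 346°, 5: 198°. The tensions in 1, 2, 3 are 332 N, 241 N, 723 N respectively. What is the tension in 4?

T_4 ≈ 1280 N

Resolve: ΣF_x = 332 cos 174.8° + 241 cos 230° + 723 cos 129° + T_4 cos 346° + T_5 cos 198° = 0.
        ΣF_y = 332 sin 174.8° + 241 sin 230° + 723 sin 129° + T_4 sin 346° + T_5 sin 198° = 0.
The known terms sum to (-940.5, 407.3) N, so 0.9703 T_4 − 0.9511 T_5 = 940.5 and -0.2419 T_4 − 0.3090 T_5 = -407.3.
Solving simultaneously: T_4 = 1280 N, T_5 = 316.5 N.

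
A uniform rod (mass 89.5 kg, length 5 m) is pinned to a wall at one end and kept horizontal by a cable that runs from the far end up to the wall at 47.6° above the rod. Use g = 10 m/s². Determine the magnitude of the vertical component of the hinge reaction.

Take torques about the hinge: T sin 47.6° · 5 = 89.5×10×2.5 = 2237.5 N·m.
So T = 2237.5 / (0.7385 × 5) = 605.99 N.
ΣF_y = 0: H_y = (89.5×10) − T sin 47.6° = 895 − 447.5 = 447.5 N.

|H_y| ≈ 448 N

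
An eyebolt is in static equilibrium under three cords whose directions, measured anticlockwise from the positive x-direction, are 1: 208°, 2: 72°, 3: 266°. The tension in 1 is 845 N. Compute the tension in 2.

Resolve: ΣF_x = 845 cos 208° + T_2 cos 72° + T_3 cos 266° = 0.
        ΣF_y = 845 sin 208° + T_2 sin 72° + T_3 sin 266° = 0.
The known terms sum to (-746.1, -396.7) N, so 0.3090 T_2 − 0.0698 T_3 = 746.1 and 0.9511 T_2 − 0.9976 T_3 = 396.7.
Solving simultaneously: T_2 = 2962 N, T_3 = 2426 N.

T_2 ≈ 2960 N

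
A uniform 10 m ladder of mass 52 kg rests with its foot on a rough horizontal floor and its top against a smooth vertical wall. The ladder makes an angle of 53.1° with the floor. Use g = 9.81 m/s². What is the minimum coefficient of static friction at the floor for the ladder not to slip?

ΣF_y = 0: N_floor = 52×9.81 = 510.12 N.
Torques about the foot: N_wall · 10 sin 53.1° = 52×9.81×5 cos 53.1° → N_wall = 191.5 N.
ΣF_x = 0: f_floor = N_wall = 191.5 N.
μ_min = f_floor / N_floor = 191.5 / 510.12 = 0.3754.

μ_min ≈ 0.375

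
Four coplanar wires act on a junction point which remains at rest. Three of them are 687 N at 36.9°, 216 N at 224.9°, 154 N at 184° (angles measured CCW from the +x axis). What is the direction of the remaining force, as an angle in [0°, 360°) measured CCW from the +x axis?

Sum the known components: ΣF_x = 242.8 N, ΣF_y = 249.3 N.
For equilibrium the remaining force must supply (−ΣF_x, −ΣF_y) = (-242.8, -249.3) N.
Magnitude = √((-242.8)² + (-249.3)²) = 348 N; direction = atan2(-249.3, -242.8) = 225.8°.

θ ≈ 226°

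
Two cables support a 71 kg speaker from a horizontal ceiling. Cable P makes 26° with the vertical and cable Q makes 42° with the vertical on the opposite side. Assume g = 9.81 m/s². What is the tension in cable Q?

Angles from the horizontal: cable P is 90° − 26° = 64°, cable Q is 90° − 42° = 48°.
Weight W = 71 × 9.81 = 696.5 N acts straight down.
Horizontal: T_P cos 64° = T_Q cos 48°  →  T_P = 1.526 T_Q.
Vertical: T_P sin 64° + T_Q sin 48° = 696.5.
Substituting the horizontal relation into the vertical equation gives 2.115 T_Q = 696.5, so T_Q = 329.3 N.

T_Q ≈ 329 N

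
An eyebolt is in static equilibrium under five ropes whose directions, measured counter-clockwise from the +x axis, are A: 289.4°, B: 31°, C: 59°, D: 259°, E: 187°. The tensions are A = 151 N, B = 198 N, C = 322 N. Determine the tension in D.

Resolve: ΣF_x = 151 cos 289.4° + 198 cos 31° + 322 cos 59° + T_D cos 259° + T_E cos 187° = 0.
        ΣF_y = 151 sin 289.4° + 198 sin 31° + 322 sin 59° + T_D sin 259° + T_E sin 187° = 0.
The known terms sum to (385.7, 235.6) N, so -0.1908 T_D − 0.9925 T_E = -385.7 and -0.9816 T_D − 0.1219 T_E = -235.6.
Solving simultaneously: T_D = 196.4 N, T_E = 350.9 N.

T_D ≈ 196 N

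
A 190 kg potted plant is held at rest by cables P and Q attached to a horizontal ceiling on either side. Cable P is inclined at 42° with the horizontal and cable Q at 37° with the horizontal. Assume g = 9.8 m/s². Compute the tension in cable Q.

T_Q ≈ 1410 N

Weight W = 190 × 9.8 = 1862 N acts straight down.
Horizontal: T_P cos 42° = T_Q cos 37°  →  T_P = 1.075 T_Q.
Vertical: T_P sin 42° + T_Q sin 37° = 1862.
Substituting the horizontal relation into the vertical equation gives 1.321 T_Q = 1862, so T_Q = 1410 N.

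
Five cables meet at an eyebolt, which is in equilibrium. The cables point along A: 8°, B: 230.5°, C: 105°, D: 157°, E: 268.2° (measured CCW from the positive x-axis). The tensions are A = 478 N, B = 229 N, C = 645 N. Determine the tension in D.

T_D ≈ 155 N

Resolve: ΣF_x = 478 cos 8° + 229 cos 230.5° + 645 cos 105° + T_D cos 157° + T_E cos 268.2° = 0.
        ΣF_y = 478 sin 8° + 229 sin 230.5° + 645 sin 105° + T_D sin 157° + T_E sin 268.2° = 0.
The known terms sum to (160.7, 512.8) N, so -0.9205 T_D − 0.0314 T_E = -160.7 and 0.3907 T_D − 0.9995 T_E = -512.8.
Solving simultaneously: T_D = 155.1 N, T_E = 573.7 N.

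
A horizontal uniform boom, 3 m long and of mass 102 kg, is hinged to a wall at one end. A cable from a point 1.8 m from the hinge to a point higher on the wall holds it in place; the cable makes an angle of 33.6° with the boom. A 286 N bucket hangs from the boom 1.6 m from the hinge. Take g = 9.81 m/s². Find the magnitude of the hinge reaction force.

|H| ≈ 1650 N

Take torques about the hinge: T sin 33.6° · 1.8 = 102×9.81×1.5 + 286×1.6 = 1958.5 N·m.
So T = 1958.5 / (0.5534 × 1.8) = 1966.2 N.
ΣF_x = 0: H_x = T cos 33.6° = 1637.7 N.
ΣF_y = 0: H_y = (102×9.81 + 286) − T sin 33.6° = 1286.6 − 1088.1 = 198.55 N.
|H| = √(H_x² + H_y²) = √((1637.7)² + (198.55)²) = 1649.7 N.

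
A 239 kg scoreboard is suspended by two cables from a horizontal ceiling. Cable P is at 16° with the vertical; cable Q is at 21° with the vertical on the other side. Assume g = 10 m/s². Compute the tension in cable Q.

T_Q ≈ 1090 N

Angles from the horizontal: cable P is 90° − 16° = 74°, cable Q is 90° − 21° = 69°.
Weight W = 239 × 10 = 2390 N acts straight down.
Horizontal: T_P cos 74° = T_Q cos 69°  →  T_P = 1.3 T_Q.
Vertical: T_P sin 74° + T_Q sin 69° = 2390.
Substituting the horizontal relation into the vertical equation gives 2.183 T_Q = 2390, so T_Q = 1095 N.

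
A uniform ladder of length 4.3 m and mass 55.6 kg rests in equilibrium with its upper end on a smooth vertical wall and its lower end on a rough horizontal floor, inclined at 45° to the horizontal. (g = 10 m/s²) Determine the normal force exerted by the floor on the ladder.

N_floor ≈ 556 N

ΣF_y = 0: N_floor = 55.6×10 = 556 N.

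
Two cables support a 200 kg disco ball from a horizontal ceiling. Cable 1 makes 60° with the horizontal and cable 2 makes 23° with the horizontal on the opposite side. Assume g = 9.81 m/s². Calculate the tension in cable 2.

T_2 ≈ 988 N

Weight W = 200 × 9.81 = 1962 N acts straight down.
Horizontal: T_1 cos 60° = T_2 cos 23°  →  T_1 = 1.841 T_2.
Vertical: T_1 sin 60° + T_2 sin 23° = 1962.
Substituting the horizontal relation into the vertical equation gives 1.985 T_2 = 1962, so T_2 = 988.4 N.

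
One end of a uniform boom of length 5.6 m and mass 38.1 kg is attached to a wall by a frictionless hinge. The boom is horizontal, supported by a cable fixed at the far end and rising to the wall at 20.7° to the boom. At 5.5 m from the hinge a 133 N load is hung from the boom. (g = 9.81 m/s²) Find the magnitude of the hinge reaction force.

|H| ≈ 861 N

Take torques about the hinge: T sin 20.7° · 5.6 = 38.1×9.81×2.8 + 133×5.5 = 1778 N·m.
So T = 1778 / (0.3535 × 5.6) = 898.24 N.
ΣF_x = 0: H_x = T cos 20.7° = 840.25 N.
ΣF_y = 0: H_y = (38.1×9.81 + 133) − T sin 20.7° = 506.76 − 317.51 = 189.26 N.
|H| = √(H_x² + H_y²) = √((840.25)² + (189.26)²) = 861.3 N.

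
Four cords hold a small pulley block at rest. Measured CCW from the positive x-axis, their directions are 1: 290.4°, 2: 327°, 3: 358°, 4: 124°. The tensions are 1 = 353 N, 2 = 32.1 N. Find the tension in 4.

Resolve: ΣF_x = 353 cos 290.4° + 32.1 cos 327° + T_3 cos 358° + T_4 cos 124° = 0.
        ΣF_y = 353 sin 290.4° + 32.1 sin 327° + T_3 sin 358° + T_4 sin 124° = 0.
The known terms sum to (150, -348.3) N, so 0.9994 T_3 − 0.5592 T_4 = -150 and -0.0349 T_3 + 0.8290 T_4 = 348.3.
Solving simultaneously: T_3 = 87.10 N, T_4 = 423.8 N.

T_4 ≈ 424 N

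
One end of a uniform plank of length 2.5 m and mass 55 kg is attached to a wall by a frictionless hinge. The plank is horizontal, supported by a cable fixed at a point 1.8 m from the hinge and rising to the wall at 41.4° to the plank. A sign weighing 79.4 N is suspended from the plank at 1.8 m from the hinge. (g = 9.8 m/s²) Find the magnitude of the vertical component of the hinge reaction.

Take torques about the hinge: T sin 41.4° · 1.8 = 55×9.8×1.25 + 79.4×1.8 = 816.67 N·m.
So T = 816.67 / (0.6613 × 1.8) = 686.07 N.
ΣF_y = 0: H_y = (55×9.8 + 79.4) − T sin 41.4° = 618.4 − 453.71 = 164.69 N.

|H_y| ≈ 165 N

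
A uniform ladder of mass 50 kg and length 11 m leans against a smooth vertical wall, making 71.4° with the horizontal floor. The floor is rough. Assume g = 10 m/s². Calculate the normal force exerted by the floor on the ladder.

ΣF_y = 0: N_floor = 50×10 = 500 N.

N_floor ≈ 500 N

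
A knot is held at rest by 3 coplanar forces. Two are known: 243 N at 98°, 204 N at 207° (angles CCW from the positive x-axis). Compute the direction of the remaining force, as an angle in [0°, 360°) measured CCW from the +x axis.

θ ≈ 326°

Sum the known components: ΣF_x = -215.6 N, ΣF_y = 148 N.
For equilibrium the remaining force must supply (−ΣF_x, −ΣF_y) = (215.6, -148) N.
Magnitude = √((215.6)² + (-148)²) = 261.5 N; direction = atan2(-148, 215.6) = 325.5°.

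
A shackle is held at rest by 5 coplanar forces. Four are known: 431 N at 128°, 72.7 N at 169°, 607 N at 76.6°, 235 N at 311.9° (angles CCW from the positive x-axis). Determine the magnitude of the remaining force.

F ≈ 770 N

Sum the known components: ΣF_x = -39.1 N, ΣF_y = 769.1 N.
For equilibrium the remaining force must supply (−ΣF_x, −ΣF_y) = (39.1, -769.1) N.
Magnitude = √((39.1)² + (-769.1)²) = 770.1 N; direction = atan2(-769.1, 39.1) = 272.9°.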